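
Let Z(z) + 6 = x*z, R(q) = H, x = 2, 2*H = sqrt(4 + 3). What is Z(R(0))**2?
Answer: (6 - sqrt(7))**2 ≈ 11.251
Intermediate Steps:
H = sqrt(7)/2 (H = sqrt(4 + 3)/2 = sqrt(7)/2 ≈ 1.3229)
R(q) = sqrt(7)/2
Z(z) = -6 + 2*z
Z(R(0))**2 = (-6 + 2*(sqrt(7)/2))**2 = (-6 + sqrt(7))**2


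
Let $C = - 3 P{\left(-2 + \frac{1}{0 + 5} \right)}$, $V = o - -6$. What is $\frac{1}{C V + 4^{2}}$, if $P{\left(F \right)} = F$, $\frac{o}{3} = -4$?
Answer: $- \frac{5}{82} \approx -0.060976$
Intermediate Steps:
$o = -12$ ($o = 3 \left(-4\right) = -12$)
$V = -6$ ($V = -12 - -6 = -12 + 6 = -6$)
$C = \frac{27}{5}$ ($C = - 3 \left(-2 + \frac{1}{0 + 5}\right) = - 3 \left(-2 + \frac{1}{5}\right) = \left(-3\right) \left(- \frac{9}{5}\right) = \frac{27}{5} \approx 5.4$)
$\frac{1}{C V + 4^{2}} = \frac{1}{\frac{27}{5} \left(-6\right) + 4^{2}} = \frac{1}{- \frac{162}{5} + 16} = \frac{1}{- \frac{82}{5}} = - \frac{5}{82}$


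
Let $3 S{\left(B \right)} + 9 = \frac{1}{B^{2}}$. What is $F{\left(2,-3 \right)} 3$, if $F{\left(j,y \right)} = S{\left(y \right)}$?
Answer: $- \frac{80}{9} \approx -8.8889$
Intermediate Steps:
$S{\left(B \right)} = -3 + \frac{1}{3 B^{2}}$
$F{\left(j,y \right)} = -3 + \frac{1}{3 y^{2}}$
$F{\left(2,-3 \right)} 3 = \left(-3 + \frac{1}{3 \cdot 9}\right) 3 = \left(-3 + \frac{1}{3} \cdot \frac{1}{9}\right) 3 = \left(-3 + \frac{1}{27}\right) 3 = \left(- \frac{80}{27}\right) 3 = - \frac{80}{9}$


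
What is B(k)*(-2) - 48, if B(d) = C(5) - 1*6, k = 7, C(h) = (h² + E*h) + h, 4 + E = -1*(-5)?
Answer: -106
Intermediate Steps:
E = 1 (E = -4 - 1*(-5) = -4 + 5 = 1)
C(h) = h² + 2*h (C(h) = (h² + 1*h) + h = (h² + h) + h = (h + h²) + h = h² + 2*h)
B(d) = 29 (B(d) = 5*(2 + 5) - 1*6 = 5*7 - 6 = 35 - 6 = 29)
B(k)*(-2) - 48 = 29*(-2) - 48 = -58 - 48 = -106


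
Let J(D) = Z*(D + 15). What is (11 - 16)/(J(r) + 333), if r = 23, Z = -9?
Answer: 5/9 ≈ 0.55556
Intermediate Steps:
J(D) = -135 - 9*D (J(D) = -9*(D + 15) = -9*(15 + D) = -135 - 9*D)
(11 - 16)/(J(r) + 333) = (11 - 16)/((-135 - 9*23) + 333) = -5/((-135 - 207) + 333) = -5/(-342 + 333) = -5/(-9) = -5*(-1/9) = 5/9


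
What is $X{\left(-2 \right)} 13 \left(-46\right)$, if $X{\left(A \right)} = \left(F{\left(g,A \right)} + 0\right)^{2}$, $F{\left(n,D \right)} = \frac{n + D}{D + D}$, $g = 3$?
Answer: $- \frac{299}{8} \approx -37.375$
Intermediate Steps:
$F{\left(n,D \right)} = \frac{D + n}{2 D}$
$X{\left(A \right)} = \frac{\left(3 + A\right)^{2}}{4 A^{2}}$ ($X{\left(A \right)} = \left(\frac{A + 3}{2 A} + 0\right)^{2} = \left(\frac{3 + A}{2 A} + 0\right)^{2} = \left(\frac{3 + A}{2 A}\right)^{2} = \frac{\left(3 + A\right)^{2}}{4 A^{2}}$)
$X{\left(-2 \right)} 13 \left(-46\right) = \frac{\left(3 - 2\right)^{2}}{4 \cdot 4} \cdot 13 \left(-46\right) = \frac{1}{4} \cdot \frac{1}{4} \cdot 1^{2} \cdot 13 \left(-46\right) = \frac{1}{4} \cdot \frac{1}{4} \cdot 1 \cdot 13 \left(-46\right) = \frac{1}{16} \cdot 13 \left(-46\right) = \frac{13}{16} \left(-46\right) = - \frac{299}{8}$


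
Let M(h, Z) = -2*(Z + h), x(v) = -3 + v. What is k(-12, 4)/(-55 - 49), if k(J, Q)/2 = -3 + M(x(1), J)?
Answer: -25/52 ≈ -0.48077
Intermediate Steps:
M(h, Z) = -2*Z - 2*h
k(J, Q) = 2 - 4*J (k(J, Q) = 2*(-3 + (-2*J - 2*(-3 + 1))) = 2*(-3 + (-2*J - 2*(-2))) = 2*(-3 + (-2*J + 4)) = 2*(-3 + (4 - 2*J)) = 2*(1 - 2*J) = 2 - 4*J)
k(-12, 4)/(-55 - 49) = (2 - 4*(-12))/(-55 - 49) = (2 + 48)/(-104) = 50*(-1/104) = -25/52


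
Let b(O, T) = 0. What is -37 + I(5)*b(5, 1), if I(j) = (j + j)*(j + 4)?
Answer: -37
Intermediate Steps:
I(j) = 2*j*(4 + j) (I(j) = (2*j)*(4 + j) = 2*j*(4 + j))
-37 + I(5)*b(5, 1) = -37 + (2*5*(4 + 5))*0 = -37 + (2*5*9)*0 = -37 + 90*0 = -37 + 0 = -37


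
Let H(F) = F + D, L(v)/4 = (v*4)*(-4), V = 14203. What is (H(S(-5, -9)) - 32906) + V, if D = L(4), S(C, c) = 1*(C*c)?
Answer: -18914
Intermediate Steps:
S(C, c) = C*c
L(v) = -64*v (L(v) = 4*((v*4)*(-4)) = 4*((4*v)*(-4)) = 4*(-16*v) = -64*v)
D = -256 (D = -64*4 = -256)
H(F) = -256 + F (H(F) = F - 256 = -256 + F)
(H(S(-5, -9)) - 32906) + V = ((-256 - 5*(-9)) - 32906) + 14203 = ((-256 + 45) - 32906) + 14203 = (-211 - 32906) + 14203 = -33117 + 14203 = -18914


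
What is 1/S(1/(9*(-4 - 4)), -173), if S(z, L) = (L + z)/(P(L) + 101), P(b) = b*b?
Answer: -2162160/12457 ≈ -173.57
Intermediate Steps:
P(b) = b²
S(z, L) = (L + z)/(101 + L²) (S(z, L) = (L + z)/(L² + 101) = (L + z)/(101 + L²))
1/S(1/(9*(-4 - 4)), -173) = 1/((-173 + 1/(9*(-4 - 4)))/(101 + (-173)²)) = 1/((-173 + 1/(9*(-8)))/(101 + 29929)) = 1/((-173 + 1/(-72))/30030) = 1/((-173 - 1/72)/30030) = 1/((1/30030)*(-12457/72)) = 1/(-12457/2162160) = -2162160/12457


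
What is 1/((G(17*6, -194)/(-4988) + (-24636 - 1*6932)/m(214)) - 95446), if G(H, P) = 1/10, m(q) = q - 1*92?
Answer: -3042680/291198941261 ≈ -1.0449e-5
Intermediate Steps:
m(q) = -92 + q (m(q) = q - 92 = -92 + q)
G(H, P) = ⅒
1/((G(17*6, -194)/(-4988) + (-24636 - 1*6932)/m(214)) - 95446) = 1/(((⅒)/(-4988) + (-24636 - 1*6932)/(-92 + 214)) - 95446) = 1/(((⅒)*(-1/4988) + (-24636 - 6932)/122) - 95446) = 1/((-1/49880 - 31568*1/122) - 95446) = 1/((-1/49880 - 15784/61) - 95446) = 1/(-787305981/3042680 - 95446) = 1/(-291198941261/3042680) = -3042680/291198941261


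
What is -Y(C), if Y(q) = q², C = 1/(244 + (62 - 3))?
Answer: -1/91809 ≈ -1.0892e-5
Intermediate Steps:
C = 1/303 (C = 1/(244 + 59) = 1/303 ≈ 0.0033003)
-Y(C) = -(1/303)² = -1*1/91809 = -1/91809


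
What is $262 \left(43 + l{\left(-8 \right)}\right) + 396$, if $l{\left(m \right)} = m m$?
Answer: $28430$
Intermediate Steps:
$l{\left(m \right)} = m^{2}$
$262 \left(43 + l{\left(-8 \right)}\right) + 396 = 262 \left(43 + \left(-8\right)^{2}\right) + 396 = 262 \left(43 + 64\right) + 396 = 262 \cdot 107 + 396 = 28034 + 396 = 28430$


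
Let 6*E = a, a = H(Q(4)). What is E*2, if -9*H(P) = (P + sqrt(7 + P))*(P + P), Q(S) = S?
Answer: -32/27 - 8*sqrt(11)/27 ≈ -2.1679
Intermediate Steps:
H(P) = -2*P*(P + sqrt(7 + P))/9 (H(P) = -(P + sqrt(7 + P))*(P + P)/9 = -(P + sqrt(7 + P))*2*P/9 = -2*P*(P + sqrt(7 + P))/9)
a = -32/9 - 8*sqrt(11)/9 (a = -2/9*4*(4 + sqrt(7 + 4)) = -2/9*4*(4 + sqrt(11)) = -32/9 - 8*sqrt(11)/9 ≈ -6.5037)
E = -16/27 - 4*sqrt(11)/27 (E = (-32/9 - 8*sqrt(11)/9)/6 = -16/27 - 4*sqrt(11)/27 ≈ -1.0839)
E*2 = (-16/27 - 4*sqrt(11)/27)*2 = -32/27 - 8*sqrt(11)/27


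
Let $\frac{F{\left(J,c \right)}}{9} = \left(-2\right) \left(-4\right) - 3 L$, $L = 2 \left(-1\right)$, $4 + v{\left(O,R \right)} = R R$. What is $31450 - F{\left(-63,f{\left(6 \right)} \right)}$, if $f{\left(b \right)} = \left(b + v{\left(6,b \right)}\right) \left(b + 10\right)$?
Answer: $31324$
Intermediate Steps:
$v{\left(O,R \right)} = -4 + R^{2}$ ($v{\left(O,R \right)} = -4 + R R = -4 + R^{2}$)
$L = -2$
$f{\left(b \right)} = \left(10 + b\right) \left(-4 + b + b^{2}\right)$ ($f{\left(b \right)} = \left(b + \left(-4 + b^{2}\right)\right) \left(b + 10\right) = \left(-4 + b + b^{2}\right) \left(10 + b\right) = \left(10 + b\right) \left(-4 + b + b^{2}\right)$)
$F{\left(J,c \right)} = 126$ ($F{\left(J,c \right)} = 9 \left(\left(-2\right) \left(-4\right) - -6\right) = 9 \left(8 + 6\right) = 9 \cdot 14 = 126$)
$31450 - F{\left(-63,f{\left(6 \right)} \right)} = 31450 - 126 = 31324$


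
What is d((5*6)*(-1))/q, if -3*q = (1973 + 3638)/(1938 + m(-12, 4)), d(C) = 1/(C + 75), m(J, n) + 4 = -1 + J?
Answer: -1921/84165 ≈ -0.022824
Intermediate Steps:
m(J, n) = -5 + J (m(J, n) = -4 + (-1 + J) = -5 + J)
d(C) = 1/(75 + C)
q = -5611/5763 (q = -(1973 + 3638)/(3*(1938 + (-5 - 12))) = -5611/(3*(1938 - 17)) = -5611/(3*1921) = -⅓*5611/1921 = -5611/5763 ≈ -0.97363)
d((5*6)*(-1))/q = 1/((75 + (5*6)*(-1))*(-5611/5763)) = -5763/5611/(75 + 30*(-1)) = -5763/5611/(75 - 30) = -5763/5611/45 = (1/45)*(-5763/5611) = -1921/84165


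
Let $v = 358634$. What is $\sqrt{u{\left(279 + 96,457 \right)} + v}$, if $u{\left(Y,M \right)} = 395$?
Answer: $\sqrt{359029} \approx 599.19$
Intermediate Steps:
$\sqrt{u{\left(279 + 96,457 \right)} + v} = \sqrt{395 + 358634} = \sqrt{359029}$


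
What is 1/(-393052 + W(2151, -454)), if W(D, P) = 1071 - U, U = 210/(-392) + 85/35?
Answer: -28/10975521 ≈ -2.5511e-6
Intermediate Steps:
U = 53/28 (U = 210*(-1/392) + 85*(1/35) = -15/28 + 17/7 = 53/28 ≈ 1.8929)
W(D, P) = 29935/28 (W(D, P) = 1071 - 1*53/28 = 1071 - 53/28 = 29935/28)
1/(-393052 + W(2151, -454)) = 1/(-393052 + 29935/28) = 1/(-10975521/28) = -28/10975521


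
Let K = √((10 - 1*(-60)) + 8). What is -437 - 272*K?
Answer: -437 - 272*√78 ≈ -2839.2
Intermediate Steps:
K = √78 (K = √((10 + 60) + 8) = √(70 + 8) = √78 ≈ 8.8318)
-437 - 272*K = -437 - 272*√78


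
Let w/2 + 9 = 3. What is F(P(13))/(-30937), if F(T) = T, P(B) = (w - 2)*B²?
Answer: 2366/30937 ≈ 0.076478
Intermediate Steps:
w = -12 (w = -18 + 2*3 = -18 + 6 = -12)
P(B) = -14*B² (P(B) = (-12 - 2)*B² = -14*B²)
F(P(13))/(-30937) = -14*13²/(-30937) = -14*169*(-1/30937) = -2366*(-1/30937) = 2366/30937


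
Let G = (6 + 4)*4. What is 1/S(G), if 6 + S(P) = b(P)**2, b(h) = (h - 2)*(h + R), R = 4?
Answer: 1/2795578 ≈ 3.5771e-7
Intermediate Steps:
b(h) = (-2 + h)*(4 + h) (b(h) = (h - 2)*(h + 4) = (-2 + h)*(4 + h))
G = 40 (G = 10*4 = 40)
S(P) = -6 + (-8 + P**2 + 2*P)**2
1/S(G) = 1/(-6 + (-8 + 40**2 + 2*40)**2) = 1/(-6 + (-8 + 1600 + 80)**2) = 1/(-6 + 1672**2) = 1/(-6 + 2795584) = 1/2795578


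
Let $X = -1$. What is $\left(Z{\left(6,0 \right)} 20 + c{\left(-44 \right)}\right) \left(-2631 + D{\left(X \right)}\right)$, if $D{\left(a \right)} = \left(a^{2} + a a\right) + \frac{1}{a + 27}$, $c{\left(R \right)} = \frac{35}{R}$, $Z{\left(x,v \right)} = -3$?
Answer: $\frac{182844275}{1144} \approx 1.5983 \cdot 10^{5}$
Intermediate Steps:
$D{\left(a \right)} = \frac{1}{27 + a} + 2 a^{2}$ ($D{\left(a \right)} = \left(a^{2} + a^{2}\right) + \frac{1}{27 + a} = 2 a^{2} + \frac{1}{27 + a} = \frac{1}{27 + a} + 2 a^{2}$)
$\left(Z{\left(6,0 \right)} 20 + c{\left(-44 \right)}\right) \left(-2631 + D{\left(X \right)}\right) = \left(\left(-3\right) 20 + \frac{35}{-44}\right) \left(-2631 + \frac{1 + 2 \left(-1\right)^{3} + 54 \left(-1\right)^{2}}{27 - 1}\right) = \left(-60 + 35 \left(- \frac{1}{44}\right)\right) \left(-2631 + \frac{1 + 2 \left(-1\right) + 54 \cdot 1}{26}\right) = \left(-60 - \frac{35}{44}\right) \left(-2631 + \frac{1 - 2 + 54}{26}\right) = - \frac{2675 \left(-2631 + \frac{1}{26} \cdot 53\right)}{44} = - \frac{2675 \left(-2631 + \frac{53}{26}\right)}{44} = \left(- \frac{2675}{44}\right) \left(- \frac{68353}{26}\right) = \frac{182844275}{1144}$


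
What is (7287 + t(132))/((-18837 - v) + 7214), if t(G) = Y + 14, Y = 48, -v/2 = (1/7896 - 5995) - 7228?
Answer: -29013852/150296411 ≈ -0.19304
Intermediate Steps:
v = 104408807/3948 (v = -2*((1/7896 - 5995) - 7228) = -2*(-47336519/7896 - 7228) = -2*(-104408807/7896) = 104408807/3948 ≈ 26446.)
t(G) = 62 (t(G) = 48 + 14 = 62)
(7287 + t(132))/((-18837 - v) + 7214) = (7287 + 62)/((-18837 - 1*104408807/3948) + 7214) = 7349/((-18837 - 104408807/3948) + 7214) = 7349/(-178777283/3948 + 7214) = 7349/(-150296411/3948) = 7349*(-3948/150296411) = -29013852/150296411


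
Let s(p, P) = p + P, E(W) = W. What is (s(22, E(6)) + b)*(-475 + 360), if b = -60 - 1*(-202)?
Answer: -19550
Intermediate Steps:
s(p, P) = P + p
b = 142 (b = -60 + 202 = 142)
(s(22, E(6)) + b)*(-475 + 360) = ((6 + 22) + 142)*(-475 + 360) = (28 + 142)*(-115) = 170*(-115) = -19550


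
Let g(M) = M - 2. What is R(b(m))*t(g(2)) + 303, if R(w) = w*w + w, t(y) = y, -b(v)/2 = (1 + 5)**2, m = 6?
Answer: 303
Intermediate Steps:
g(M) = -2 + M
b(v) = -72 (b(v) = -2*(1 + 5)**2 = -2*6**2 = -2*36 = -72)
R(w) = w + w**2 (R(w) = w**2 + w = w + w**2)
R(b(m))*t(g(2)) + 303 = (-72*(1 - 72))*(-2 + 2) + 303 = -72*(-71)*0 + 303 = 5112*0 + 303 = 0 + 303 = 303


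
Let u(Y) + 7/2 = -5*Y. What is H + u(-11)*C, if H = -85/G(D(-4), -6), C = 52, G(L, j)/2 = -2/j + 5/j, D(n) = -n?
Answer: 2763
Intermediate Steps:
u(Y) = -7/2 - 5*Y
G(L, j) = 6/j (G(L, j) = 2*(-2/j + 5/j) = 2*(3/j) = 6/j)
H = 85 (H = -85/(6/(-6)) = -85/(6*(-1/6)) = -85/(-1) = -85*(-1) = 85)
H + u(-11)*C = 85 + (-7/2 - 5*(-11))*52 = 85 + (-7/2 + 55)*52 = 85 + (103/2)*52 = 85 + 2678 = 2763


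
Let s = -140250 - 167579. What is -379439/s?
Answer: 379439/307829 ≈ 1.2326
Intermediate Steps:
s = -307829
-379439/s = -379439/(-307829) = -379439*(-1/307829) = 379439/307829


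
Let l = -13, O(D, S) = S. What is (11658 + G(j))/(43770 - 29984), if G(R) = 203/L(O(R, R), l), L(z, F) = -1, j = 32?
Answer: 11455/13786 ≈ 0.83092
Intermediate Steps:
G(R) = -203 (G(R) = 203/(-1) = 203*(-1) = -203)
(11658 + G(j))/(43770 - 29984) = (11658 - 203)/(43770 - 29984) = 11455/13786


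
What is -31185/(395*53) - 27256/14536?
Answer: -324022/96301 ≈ -3.3647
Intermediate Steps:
-31185/(395*53) - 27256/14536 = -31185/20935 - 27256*1/14536 = -31185*1/20935 - 3407/1817 = -6237/4187 - 3407/1817 = -324022/96301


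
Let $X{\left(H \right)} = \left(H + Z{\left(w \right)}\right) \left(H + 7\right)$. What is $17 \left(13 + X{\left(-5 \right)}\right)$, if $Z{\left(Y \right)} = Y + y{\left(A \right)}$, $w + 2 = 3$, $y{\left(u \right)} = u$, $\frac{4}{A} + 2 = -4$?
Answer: $\frac{187}{3} \approx 62.333$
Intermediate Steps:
$A = - \frac{2}{3}$ ($A = \frac{4}{-2 - 4} = \frac{4}{-6} = 4 \left(- \frac{1}{6}\right) = - \frac{2}{3} \approx -0.66667$)
$w = 1$ ($w = -2 + 3 = 1$)
$Z{\left(Y \right)} = - \frac{2}{3} + Y$ ($Z{\left(Y \right)} = Y - \frac{2}{3} = - \frac{2}{3} + Y$)
$X{\left(H \right)} = \left(7 + H\right) \left(\frac{1}{3} + H\right)$ ($X{\left(H \right)} = \left(H + \left(- \frac{2}{3} + 1\right)\right) \left(H + 7\right) = \left(H + \frac{1}{3}\right) \left(7 + H\right) = \left(\frac{1}{3} + H\right) \left(7 + H\right) = \left(7 + H\right) \left(\frac{1}{3} + H\right)$)
$17 \left(13 + X{\left(-5 \right)}\right) = 17 \left(13 + \left(\frac{7}{3} + \left(-5\right)^{2} + \frac{22}{3} \left(-5\right)\right)\right) = 17 \left(13 + \left(\frac{7}{3} + 25 - \frac{110}{3}\right)\right) = 17 \left(13 - \frac{28}{3}\right) = 17 \cdot \frac{11}{3} = \frac{187}{3}$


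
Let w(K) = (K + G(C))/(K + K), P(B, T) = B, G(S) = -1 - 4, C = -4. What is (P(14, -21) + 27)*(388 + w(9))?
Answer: 143254/9 ≈ 15917.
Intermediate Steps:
G(S) = -5
w(K) = (-5 + K)/(2*K) (w(K) = (K - 5)/(K + K) = (-5 + K)/((2*K)) = (-5 + K)*(1/(2*K)) = (-5 + K)/(2*K))
(P(14, -21) + 27)*(388 + w(9)) = (14 + 27)*(388 + (1/2)*(-5 + 9)/9) = 41*(388 + (1/2)*(1/9)*4) = 41*(388 + 2/9) = 41*(3494/9) = 143254/9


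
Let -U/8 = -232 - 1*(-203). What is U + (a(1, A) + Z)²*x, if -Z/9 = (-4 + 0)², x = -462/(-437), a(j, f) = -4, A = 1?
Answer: 10221032/437 ≈ 23389.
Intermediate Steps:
U = 232 (U = -8*(-232 - 1*(-203)) = -8*(-232 + 203) = -8*(-29) = 232)
x = 462/437 (x = -462*(-1/437) = 462/437 ≈ 1.0572)
Z = -144 (Z = -9*(-4 + 0)² = -9*(-4)² = -9*16 = -144)
U + (a(1, A) + Z)²*x = 232 + (-4 - 144)²*(462/437) = 232 + (-148)²*(462/437) = 232 + 21904*(462/437) = 232 + 10119648/437 = 10221032/437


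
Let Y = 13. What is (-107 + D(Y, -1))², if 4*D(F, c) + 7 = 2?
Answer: 187489/16 ≈ 11718.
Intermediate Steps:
D(F, c) = -5/4 (D(F, c) = -7/4 + (¼)*2 = -7/4 + ½ = -5/4)
(-107 + D(Y, -1))² = (-107 - 5/4)² = (-433/4)² = 187489/16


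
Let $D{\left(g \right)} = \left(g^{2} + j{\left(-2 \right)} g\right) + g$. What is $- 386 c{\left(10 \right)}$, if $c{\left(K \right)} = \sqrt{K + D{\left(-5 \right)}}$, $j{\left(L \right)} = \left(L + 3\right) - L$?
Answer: $- 386 \sqrt{15} \approx -1495.0$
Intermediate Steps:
$j{\left(L \right)} = 3$ ($j{\left(L \right)} = \left(3 + L\right) - L = 3$)
$D{\left(g \right)} = g^{2} + 4 g$ ($D{\left(g \right)} = \left(g^{2} + 3 g\right) + g = g^{2} + 4 g$)
$c{\left(K \right)} = \sqrt{5 + K}$ ($c{\left(K \right)} = \sqrt{K - 5 \left(4 - 5\right)} = \sqrt{K - -5} = \sqrt{K + 5} = \sqrt{5 + K}$)
$- 386 c{\left(10 \right)} = - 386 \sqrt{5 + 10} = - 386 \sqrt{15}$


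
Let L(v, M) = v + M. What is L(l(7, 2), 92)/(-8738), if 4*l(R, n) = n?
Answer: -185/17476 ≈ -0.010586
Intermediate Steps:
l(R, n) = n/4
L(v, M) = M + v
L(l(7, 2), 92)/(-8738) = (92 + (¼)*2)/(-8738) = (92 + ½)*(-1/8738) = (185/2)*(-1/8738) = -185/17476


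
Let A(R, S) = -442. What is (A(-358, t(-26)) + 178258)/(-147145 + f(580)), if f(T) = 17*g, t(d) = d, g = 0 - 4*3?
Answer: -177816/147349 ≈ -1.2068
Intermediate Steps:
g = -12 (g = 0 - 12 = -12)
f(T) = -204 (f(T) = 17*(-12) = -204)
(A(-358, t(-26)) + 178258)/(-147145 + f(580)) = (-442 + 178258)/(-147145 - 204) = 177816/(-147349) = 177816*(-1/147349) = -177816/147349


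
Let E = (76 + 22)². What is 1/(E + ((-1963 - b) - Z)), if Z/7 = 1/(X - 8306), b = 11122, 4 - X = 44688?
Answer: -7570/26351169 ≈ -0.00028727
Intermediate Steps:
X = -44684 (X = 4 - 1*44688 = 4 - 44688 = -44684)
Z = -1/7570 (Z = 7/(-44684 - 8306) = 7/(-52990) = 7*(-1/52990) = -1/7570 ≈ -0.00013210)
E = 9604 (E = 98² = 9604)
1/(E + ((-1963 - b) - Z)) = 1/(9604 + ((-1963 - 1*11122) - 1*(-1/7570))) = 1/(9604 + ((-1963 - 11122) + 1/7570)) = 1/(9604 + (-13085 + 1/7570)) = 1/(9604 - 99053449/7570) = 1/(-26351169/7570) = -7570/26351169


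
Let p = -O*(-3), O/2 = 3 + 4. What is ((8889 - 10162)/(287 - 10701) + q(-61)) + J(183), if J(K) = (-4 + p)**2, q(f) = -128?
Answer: 13706097/10414 ≈ 1316.1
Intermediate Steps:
O = 14 (O = 2*(3 + 4) = 2*7 = 14)
p = 42 (p = -1*14*(-3) = -14*(-3) = 42)
J(K) = 1444 (J(K) = (-4 + 42)**2 = 38**2 = 1444)
((8889 - 10162)/(287 - 10701) + q(-61)) + J(183) = ((8889 - 10162)/(287 - 10701) - 128) + 1444 = (-1273/(-10414) - 128) + 1444 = (-1273*(-1/10414) - 128) + 1444 = (1273/10414 - 128) + 1444 = -1331719/10414 + 1444 = 13706097/10414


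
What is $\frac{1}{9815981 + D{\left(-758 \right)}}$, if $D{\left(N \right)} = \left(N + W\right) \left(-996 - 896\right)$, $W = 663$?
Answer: $\frac{1}{9995721} \approx 1.0004 \cdot 10^{-7}$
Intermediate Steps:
$D{\left(N \right)} = -1254396 - 1892 N$ ($D{\left(N \right)} = \left(N + 663\right) \left(-996 - 896\right) = \left(663 + N\right) \left(-1892\right) = -1254396 - 1892 N$)
$\frac{1}{9815981 + D{\left(-758 \right)}} = \frac{1}{9815981 - -179740} = \frac{1}{9815981 + \left(-1254396 + 1434136\right)} = \frac{1}{9815981 + 179740} = \frac{1}{9995721}$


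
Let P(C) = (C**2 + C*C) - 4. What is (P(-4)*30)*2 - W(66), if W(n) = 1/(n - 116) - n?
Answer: 87301/50 ≈ 1746.0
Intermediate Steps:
P(C) = -4 + 2*C**2 (P(C) = (C**2 + C**2) - 4 = 2*C**2 - 4 = -4 + 2*C**2)
W(n) = 1/(-116 + n) - n
(P(-4)*30)*2 - W(66) = ((-4 + 2*(-4)**2)*30)*2 - (1 - 1*66**2 + 116*66)/(-116 + 66) = ((-4 + 2*16)*30)*2 - (1 - 1*4356 + 7656)/(-50) = ((-4 + 32)*30)*2 - (-1)*(1 - 4356 + 7656)/50 = (28*30)*2 - (-1)*3301/50 = 840*2 - 1*(-3301/50) = 1680 + 3301/50 = 87301/50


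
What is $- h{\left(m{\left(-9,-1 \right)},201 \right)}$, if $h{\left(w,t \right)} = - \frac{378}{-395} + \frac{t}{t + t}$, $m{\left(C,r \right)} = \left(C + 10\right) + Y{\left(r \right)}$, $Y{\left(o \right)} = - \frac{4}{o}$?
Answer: $- \frac{1151}{790} \approx -1.457$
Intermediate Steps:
$m{\left(C,r \right)} = 10 + C - \frac{4}{r}$ ($m{\left(C,r \right)} = \left(C + 10\right) - \frac{4}{r} = \left(10 + C\right) - \frac{4}{r} = 10 + C - \frac{4}{r}$)
$h{\left(w,t \right)} = \frac{1151}{790}$ ($h{\left(w,t \right)} = \left(-378\right) \left(- \frac{1}{395}\right) + \frac{t}{2 t} = \frac{378}{395} + t \frac{1}{2 t} = \frac{378}{395} + \frac{1}{2} = \frac{1151}{790}$)
$- h{\left(m{\left(-9,-1 \right)},201 \right)} = \left(-1\right) \frac{1151}{790} = - \frac{1151}{790}$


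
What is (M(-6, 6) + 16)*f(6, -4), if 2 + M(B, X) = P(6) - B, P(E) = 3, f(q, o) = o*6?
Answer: -552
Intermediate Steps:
f(q, o) = 6*o
M(B, X) = 1 - B (M(B, X) = -2 + (3 - B) = 1 - B)
(M(-6, 6) + 16)*f(6, -4) = ((1 - 1*(-6)) + 16)*(6*(-4)) = ((1 + 6) + 16)*(-24) = (7 + 16)*(-24) = 23*(-24) = -552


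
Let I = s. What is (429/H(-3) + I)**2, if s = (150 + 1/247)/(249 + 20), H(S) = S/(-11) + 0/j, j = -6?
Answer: 10931097702572100/4414672249 ≈ 2.4761e+6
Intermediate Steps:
H(S) = -S/11 (H(S) = S/(-11) + 0/(-6) = S*(-1/11) + 0*(-1/6) = -S/11 + 0 = -S/11)
s = 37051/66443 (s = (150 + 1/247)/269 = (37051/247)*(1/269) = 37051/66443 ≈ 0.55764)
I = 37051/66443 ≈ 0.55764
(429/H(-3) + I)**2 = (429/((-1/11*(-3))) + 37051/66443)**2 = (429/(3/11) + 37051/66443)**2 = (429*(11/3) + 37051/66443)**2 = (1573 + 37051/66443)**2 = (104551890/66443)**2 = 10931097702572100/4414672249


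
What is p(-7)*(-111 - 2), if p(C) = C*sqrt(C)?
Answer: 791*I*sqrt(7) ≈ 2092.8*I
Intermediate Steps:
p(C) = C**(3/2)
p(-7)*(-111 - 2) = (-7)**(3/2)*(-111 - 2) = -7*I*sqrt(7)*(-113) = 791*I*sqrt(7)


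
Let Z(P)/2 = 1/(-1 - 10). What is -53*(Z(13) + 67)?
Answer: -38955/11 ≈ -3541.4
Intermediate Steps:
Z(P) = -2/11 (Z(P) = 2/(-1 - 10) = 2/(-11) = 2*(-1/11) = -2/11)
-53*(Z(13) + 67) = -53*(-2/11 + 67) = -53*735/11 = -38955/11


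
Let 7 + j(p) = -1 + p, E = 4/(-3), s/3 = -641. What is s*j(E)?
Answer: 17948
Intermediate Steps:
s = -1923 (s = 3*(-641) = -1923)
E = -4/3 (E = 4*(-⅓) = -4/3 ≈ -1.3333)
j(p) = -8 + p (j(p) = -7 + (-1 + p) = -8 + p)
s*j(E) = -1923*(-8 - 4/3) = -1923*(-28/3) = 17948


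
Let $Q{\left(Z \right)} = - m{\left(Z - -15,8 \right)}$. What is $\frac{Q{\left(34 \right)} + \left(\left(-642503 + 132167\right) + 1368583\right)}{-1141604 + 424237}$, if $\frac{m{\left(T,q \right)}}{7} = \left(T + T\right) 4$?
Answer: $- \frac{855503}{717367} \approx -1.1926$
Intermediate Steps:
$m{\left(T,q \right)} = 56 T$ ($m{\left(T,q \right)} = 7 \left(T + T\right) 4 = 7 \cdot 2 T 4 = 7 \cdot 8 T = 56 T$)
$Q{\left(Z \right)} = -840 - 56 Z$ ($Q{\left(Z \right)} = - 56 \left(Z - -15\right) = - 56 \left(Z + 15\right) = - 56 \left(15 + Z\right) = - (840 + 56 Z) = -840 - 56 Z$)
$\frac{Q{\left(34 \right)} + \left(\left(-642503 + 132167\right) + 1368583\right)}{-1141604 + 424237} = \frac{\left(-840 - 1904\right) + \left(\left(-642503 + 132167\right) + 1368583\right)}{-1141604 + 424237} = \frac{\left(-840 - 1904\right) + \left(-510336 + 1368583\right)}{-717367} = \left(-2744 + 858247\right) \left(- \frac{1}{717367}\right) = 855503 \left(- \frac{1}{717367}\right) = - \frac{855503}{717367}$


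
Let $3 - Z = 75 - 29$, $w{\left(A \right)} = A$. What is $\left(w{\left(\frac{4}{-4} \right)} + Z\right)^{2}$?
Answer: $1936$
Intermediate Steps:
$Z = -43$ ($Z = 3 - \left(75 - 29\right) = 3 - 46 = -43$)
$\left(w{\left(\frac{4}{-4} \right)} + Z\right)^{2} = \left(\frac{4}{-4} - 43\right)^{2} = \left(4 \left(- \frac{1}{4}\right) - 43\right)^{2} = \left(-1 - 43\right)^{2} = \left(-44\right)^{2} = 1936$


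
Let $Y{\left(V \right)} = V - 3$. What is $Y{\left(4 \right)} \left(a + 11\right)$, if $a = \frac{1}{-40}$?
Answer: $\frac{439}{40} \approx 10.975$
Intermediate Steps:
$Y{\left(V \right)} = -3 + V$
$a = - \frac{1}{40} \approx -0.025$
$Y{\left(4 \right)} \left(a + 11\right) = \left(-3 + 4\right) \left(- \frac{1}{40} + 11\right) = 1 \cdot \frac{439}{40} = \frac{439}{40}$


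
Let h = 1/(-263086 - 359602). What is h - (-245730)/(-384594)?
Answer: -25502251139/39913678112 ≈ -0.63894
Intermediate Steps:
h = -1/622688 (h = 1/(-622688) = -1/622688 ≈ -1.6059e-6)
h - (-245730)/(-384594) = -1/622688 - (-245730)/(-384594) = -1/622688 - (-245730)*(-1)/384594 = -1/622688 - 1*40955/64099 = -1/622688 - 40955/64099 = -25502251139/39913678112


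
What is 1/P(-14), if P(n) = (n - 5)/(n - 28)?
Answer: 42/19 ≈ 2.2105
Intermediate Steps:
P(n) = (-5 + n)/(-28 + n)
1/P(-14) = 1/((-5 - 14)/(-28 - 14)) = 1/(-19/(-42)) = 1/(-1/42*(-19)) = 1/(19/42) = 42/19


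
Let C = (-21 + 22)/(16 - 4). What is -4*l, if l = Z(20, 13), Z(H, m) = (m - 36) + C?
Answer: 275/3 ≈ 91.667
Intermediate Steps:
C = 1/12 ≈ 0.083333
Z(H, m) = -431/12 + m (Z(H, m) = (m - 36) + 1/12 = (-36 + m) + 1/12 = -431/12 + m)
l = -275/12 (l = -431/12 + 13 = -275/12 ≈ -22.917)
-4*l = -4*(-275/12) = 275/3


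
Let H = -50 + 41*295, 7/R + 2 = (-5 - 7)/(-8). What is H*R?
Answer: -168630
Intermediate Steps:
R = -14 (R = 7/(-2 + (-5 - 7)/(-8)) = 7/(-2 - 12*(-⅛)) = 7/(-2 + 3/2) = 7/(-½) = 7*(-2) = -14)
H = 12045 (H = -50 + 12095 = 12045)
H*R = 12045*(-14) = -168630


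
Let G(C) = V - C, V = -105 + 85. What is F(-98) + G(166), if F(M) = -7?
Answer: -193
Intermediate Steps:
V = -20
G(C) = -20 - C
F(-98) + G(166) = -7 + (-20 - 1*166) = -7 + (-20 - 166) = -7 - 186 = -193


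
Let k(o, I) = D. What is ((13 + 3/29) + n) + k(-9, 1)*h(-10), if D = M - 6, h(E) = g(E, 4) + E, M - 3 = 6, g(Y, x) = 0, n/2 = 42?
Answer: 1946/29 ≈ 67.103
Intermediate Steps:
n = 84 (n = 2*42 = 84)
M = 9 (M = 3 + 6 = 9)
h(E) = E (h(E) = 0 + E = E)
D = 3 (D = 9 - 6 = 3)
k(o, I) = 3
((13 + 3/29) + n) + k(-9, 1)*h(-10) = ((13 + 3/29) + 84) + 3*(-10) = ((13 + 3*(1/29)) + 84) - 30 = ((13 + 3/29) + 84) - 30 = (380/29 + 84) - 30 = 2816/29 - 30 = 1946/29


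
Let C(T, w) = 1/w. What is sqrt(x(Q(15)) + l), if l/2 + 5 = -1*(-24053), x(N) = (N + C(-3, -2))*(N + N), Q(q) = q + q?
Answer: sqrt(49866) ≈ 223.31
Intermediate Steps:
Q(q) = 2*q
x(N) = 2*N*(-1/2 + N) (x(N) = (N + 1/(-2))*(N + N) = (N - 1/2)*(2*N) = (-1/2 + N)*(2*N) = 2*N*(-1/2 + N))
l = 48096 (l = -10 + 2*(-1*(-24053)) = -10 + 2*24053 = -10 + 48106 = 48096)
sqrt(x(Q(15)) + l) = sqrt((2*15)*(-1 + 2*(2*15)) + 48096) = sqrt(30*(-1 + 2*30) + 48096) = sqrt(30*(-1 + 60) + 48096) = sqrt(30*59 + 48096) = sqrt(1770 + 48096) = sqrt(49866)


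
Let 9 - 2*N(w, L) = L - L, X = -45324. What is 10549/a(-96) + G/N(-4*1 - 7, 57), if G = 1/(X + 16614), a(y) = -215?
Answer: -272575654/5555385 ≈ -49.065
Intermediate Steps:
N(w, L) = 9/2 (N(w, L) = 9/2 - (L - L)/2 = 9/2 - ½*0 = 9/2 + 0 = 9/2)
G = -1/28710 (G = 1/(-45324 + 16614) = 1/(-28710) = -1/28710 ≈ -3.4831e-5)
10549/a(-96) + G/N(-4*1 - 7, 57) = 10549/(-215) - 1/(28710*9/2) = 10549*(-1/215) - 1/28710*2/9 = -10549/215 - 1/129195 = -272575654/5555385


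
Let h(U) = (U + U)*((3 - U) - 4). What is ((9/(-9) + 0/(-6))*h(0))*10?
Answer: 0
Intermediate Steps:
h(U) = 2*U*(-1 - U) (h(U) = (2*U)*(-1 - U) = 2*U*(-1 - U))
((9/(-9) + 0/(-6))*h(0))*10 = ((9/(-9) + 0/(-6))*(-2*0*(1 + 0)))*10 = ((9*(-⅑) + 0*(-⅙))*(-2*0*1))*10 = ((-1 + 0)*0)*10 = -1*0*10 = 0*10 = 0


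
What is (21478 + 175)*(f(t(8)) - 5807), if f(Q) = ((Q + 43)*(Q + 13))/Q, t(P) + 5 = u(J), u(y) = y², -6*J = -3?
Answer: -9665487793/76 ≈ -1.2718e+8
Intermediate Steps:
J = ½ (J = -⅙*(-3) = ½ ≈ 0.50000)
t(P) = -19/4 (t(P) = -5 + (½)² = -5 + ¼ = -19/4)
f(Q) = (13 + Q)*(43 + Q)/Q (f(Q) = ((43 + Q)*(13 + Q))/Q = ((13 + Q)*(43 + Q))/Q = (13 + Q)*(43 + Q)/Q)
(21478 + 175)*(f(t(8)) - 5807) = (21478 + 175)*((56 - 19/4 + 559/(-19/4)) - 5807) = 21653*((56 - 19/4 + 559*(-4/19)) - 5807) = 21653*((56 - 19/4 - 2236/19) - 5807) = 21653*(-5049/76 - 5807) = 21653*(-446381/76) = -9665487793/76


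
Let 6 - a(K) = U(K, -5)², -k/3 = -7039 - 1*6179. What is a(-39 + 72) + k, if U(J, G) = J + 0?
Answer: 38571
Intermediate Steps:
U(J, G) = J
k = 39654 (k = -3*(-7039 - 1*6179) = -3*(-7039 - 6179) = -3*(-13218) = 39654)
a(K) = 6 - K²
a(-39 + 72) + k = (6 - (-39 + 72)²) + 39654 = (6 - 1*33²) + 39654 = (6 - 1*1089) + 39654 = (6 - 1089) + 39654 = -1083 + 39654 = 38571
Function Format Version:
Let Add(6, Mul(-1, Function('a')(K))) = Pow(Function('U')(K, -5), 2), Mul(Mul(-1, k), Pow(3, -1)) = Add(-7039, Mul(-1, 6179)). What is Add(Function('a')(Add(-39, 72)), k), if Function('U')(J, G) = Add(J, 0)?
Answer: 38571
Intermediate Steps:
Function('U')(J, G) = J
k = 39654 (k = Mul(-3, Add(-7039, Mul(-1, 6179))) = Mul(-3, Add(-7039, -6179)) = Mul(-3, -13218) = 39654)
Function('a')(K) = Add(6, Mul(-1, Pow(K, 2)))
Add(Function('a')(Add(-39, 72)), k) = Add(Add(6, Mul(-1, Pow(Add(-39, 72), 2))), 39654) = Add(Add(6, Mul(-1, Pow(33, 2))), 39654) = Add(Add(6, Mul(-1, 1089)), 39654) = Add(Add(6, -1089), 39654) = Add(-1083, 39654) = 38571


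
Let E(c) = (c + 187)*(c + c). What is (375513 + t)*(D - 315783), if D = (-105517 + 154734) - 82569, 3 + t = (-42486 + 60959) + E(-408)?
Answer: -200514864065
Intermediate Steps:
E(c) = 2*c*(187 + c) (E(c) = (187 + c)*(2*c) = 2*c*(187 + c))
t = 198806 (t = -3 + ((-42486 + 60959) + 2*(-408)*(187 - 408)) = -3 + (18473 + 2*(-408)*(-221)) = -3 + (18473 + 180336) = -3 + 198809 = 198806)
D = -33352 (D = 49217 - 82569 = -33352)
(375513 + t)*(D - 315783) = (375513 + 198806)*(-33352 - 315783) = 574319*(-349135) = -200514864065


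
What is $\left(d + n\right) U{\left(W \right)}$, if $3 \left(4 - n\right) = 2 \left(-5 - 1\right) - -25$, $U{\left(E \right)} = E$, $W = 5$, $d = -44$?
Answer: $- \frac{665}{3} \approx -221.67$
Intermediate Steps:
$n = - \frac{1}{3}$ ($n = 4 - \frac{2 \left(-5 - 1\right) - -25}{3} = 4 - \frac{2 \left(-6\right) + 25}{3} = 4 - \frac{-12 + 25}{3} = 4 - \frac{13}{3} = - \frac{1}{3} \approx -0.33333$)
$\left(d + n\right) U{\left(W \right)} = \left(-44 - \frac{1}{3}\right) 5 = \left(- \frac{133}{3}\right) 5 = - \frac{665}{3}$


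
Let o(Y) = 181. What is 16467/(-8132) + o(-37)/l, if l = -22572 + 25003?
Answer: -38559385/19768892 ≈ -1.9505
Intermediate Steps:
l = 2431
16467/(-8132) + o(-37)/l = 16467/(-8132) + 181/2431 = 16467*(-1/8132) + 181*(1/2431) = -16467/8132 + 181/2431 = -38559385/19768892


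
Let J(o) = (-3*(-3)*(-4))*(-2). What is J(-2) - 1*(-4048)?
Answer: 4120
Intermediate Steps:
J(o) = 72 (J(o) = (9*(-4))*(-2) = -36*(-2) = 72)
J(-2) - 1*(-4048) = 72 - 1*(-4048) = 72 + 4048 = 4120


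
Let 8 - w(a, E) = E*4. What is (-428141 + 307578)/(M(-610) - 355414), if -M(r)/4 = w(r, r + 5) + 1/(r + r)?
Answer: 36771715/111363429 ≈ 0.33020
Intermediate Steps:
w(a, E) = 8 - 4*E (w(a, E) = 8 - E*4 = 8 - 4*E)
M(r) = 48 - 2/r + 16*r (M(r) = -4*((8 - 4*(r + 5)) + 1/(r + r)) = -4*((8 - 4*(5 + r)) + 1/(2*r)) = -4*((8 + (-20 - 4*r)) + 1/(2*r)) = -4*((-12 - 4*r) + 1/(2*r)) = -4*(-12 + 1/(2*r) - 4*r) = 48 - 2/r + 16*r)
(-428141 + 307578)/(M(-610) - 355414) = (-428141 + 307578)/((48 - 2/(-610) + 16*(-610)) - 355414) = -120563/((48 - 2*(-1/610) - 9760) - 355414) = -120563/((48 + 1/305 - 9760) - 355414) = -120563/(-2962159/305 - 355414) = -120563/(-111363429/305) = -120563*(-305/111363429) = 36771715/111363429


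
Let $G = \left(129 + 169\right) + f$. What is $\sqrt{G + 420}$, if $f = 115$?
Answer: $7 \sqrt{17} \approx 28.862$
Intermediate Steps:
$G = 413$ ($G = \left(129 + 169\right) + 115 = 298 + 115 = 413$)
$\sqrt{G + 420} = \sqrt{413 + 420} = \sqrt{833} = 7 \sqrt{17}$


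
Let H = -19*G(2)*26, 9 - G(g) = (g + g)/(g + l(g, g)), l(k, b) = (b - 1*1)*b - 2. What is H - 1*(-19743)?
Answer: 16285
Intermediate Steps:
l(k, b) = -2 + b*(-1 + b) (l(k, b) = (b - 1)*b - 2 = (-1 + b)*b - 2 = b*(-1 + b) - 2 = -2 + b*(-1 + b))
G(g) = 9 - 2*g/(-2 + g²) (G(g) = 9 - (g + g)/(g + (-2 + g² - g)) = 9 - 2*g/(-2 + g²))
H = -3458 (H = -19*(-18 - 2*2 + 9*2²)/(-2 + 2²)*26 = -19*(-18 - 4 + 9*4)/(-2 + 4)*26 = -19*(-18 - 4 + 36)/2*26 = -19*14/2*26 = -19*7*26 = -133*26 = -3458)
H - 1*(-19743) = -3458 - 1*(-19743) = -3458 + 19743 = 16285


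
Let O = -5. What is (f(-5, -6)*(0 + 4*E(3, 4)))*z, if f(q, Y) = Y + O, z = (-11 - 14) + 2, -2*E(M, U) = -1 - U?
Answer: 2530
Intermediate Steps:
E(M, U) = ½ + U/2 (E(M, U) = -(-1 - U)/2 = ½ + U/2)
z = -23 (z = -25 + 2 = -23)
f(q, Y) = -5 + Y (f(q, Y) = Y - 5 = -5 + Y)
(f(-5, -6)*(0 + 4*E(3, 4)))*z = ((-5 - 6)*(0 + 4*(½ + (½)*4)))*(-23) = -11*(0 + 4*(½ + 2))*(-23) = -11*(0 + 4*(5/2))*(-23) = -11*(0 + 10)*(-23) = -11*10*(-23) = -110*(-23) = 2530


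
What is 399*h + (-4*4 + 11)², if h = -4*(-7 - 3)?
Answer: 15985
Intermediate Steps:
h = 40 (h = -4*(-10) = 40)
399*h + (-4*4 + 11)² = 399*40 + (-4*4 + 11)² = 15960 + (-16 + 11)² = 15960 + (-5)² = 15960 + 25 = 15985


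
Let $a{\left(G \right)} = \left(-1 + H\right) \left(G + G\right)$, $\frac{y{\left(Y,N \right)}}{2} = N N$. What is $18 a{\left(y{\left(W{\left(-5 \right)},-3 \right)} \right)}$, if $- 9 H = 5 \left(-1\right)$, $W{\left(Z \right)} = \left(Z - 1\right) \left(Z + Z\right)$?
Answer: $-288$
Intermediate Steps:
$W{\left(Z \right)} = 2 Z \left(-1 + Z\right)$ ($W{\left(Z \right)} = \left(-1 + Z\right) 2 Z = 2 Z \left(-1 + Z\right)$)
$y{\left(Y,N \right)} = 2 N^{2}$ ($y{\left(Y,N \right)} = 2 N N = 2 N^{2}$)
$H = \frac{5}{9}$ ($H = - \frac{5 \left(-1\right)}{9} = \left(- \frac{1}{9}\right) \left(-5\right) = \frac{5}{9} \approx 0.55556$)
$a{\left(G \right)} = - \frac{8 G}{9}$ ($a{\left(G \right)} = \left(-1 + \frac{5}{9}\right) \left(G + G\right) = - \frac{4 \cdot 2 G}{9} = - \frac{8 G}{9}$)
$18 a{\left(y{\left(W{\left(-5 \right)},-3 \right)} \right)} = 18 \left(- \frac{8 \cdot 2 \left(-3\right)^{2}}{9}\right) = 18 \left(- \frac{8 \cdot 2 \cdot 9}{9}\right) = 18 \left(\left(- \frac{8}{9}\right) 18\right) = 18 \left(-16\right) = -288$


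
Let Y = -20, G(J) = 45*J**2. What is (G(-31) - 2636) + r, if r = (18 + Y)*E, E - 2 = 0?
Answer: 40605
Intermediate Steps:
E = 2 (E = 2 + 0 = 2)
r = -4 (r = (18 - 20)*2 = -2*2 = -4)
(G(-31) - 2636) + r = (45*(-31)**2 - 2636) - 4 = (45*961 - 2636) - 4 = (43245 - 2636) - 4 = 40609 - 4 = 40605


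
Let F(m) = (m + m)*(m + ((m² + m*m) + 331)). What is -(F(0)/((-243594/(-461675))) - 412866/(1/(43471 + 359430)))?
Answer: 166344124266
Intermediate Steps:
F(m) = 2*m*(331 + m + 2*m²) (F(m) = (2*m)*(m + ((m² + m²) + 331)) = (2*m)*(m + (2*m² + 331)) = (2*m)*(m + (331 + 2*m²)) = (2*m)*(331 + m + 2*m²) = 2*m*(331 + m + 2*m²))
-(F(0)/((-243594/(-461675))) - 412866/(1/(43471 + 359430))) = -((2*0*(331 + 0 + 2*0²))/((-243594/(-461675))) - 412866/(1/(43471 + 359430))) = -((2*0*(331 + 0 + 2*0))/((-243594*(-1/461675))) - 412866/(1/402901)) = -((2*0*(331 + 0 + 0))/(243594/461675) - 412866/1/402901) = -((2*0*331)*(461675/243594) - 412866*402901) = -(0*(461675/243594) - 166344124266) = -(0 - 166344124266) = -1*(-166344124266) = 166344124266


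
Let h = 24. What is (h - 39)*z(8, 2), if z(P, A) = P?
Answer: -120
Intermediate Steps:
(h - 39)*z(8, 2) = (24 - 39)*8 = -15*8 = -120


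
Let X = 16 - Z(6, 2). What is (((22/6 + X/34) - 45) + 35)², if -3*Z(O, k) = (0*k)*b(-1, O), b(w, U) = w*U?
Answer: 89401/2601 ≈ 34.372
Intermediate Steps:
b(w, U) = U*w
Z(O, k) = 0 (Z(O, k) = -0*k*O*(-1)/3 = -0*(-O) = -⅓*0 = 0)
X = 16 (X = 16 - 1*0 = 16 + 0 = 16)
(((22/6 + X/34) - 45) + 35)² = (((22/6 + 16/34) - 45) + 35)² = (((22*(⅙) + 16*(1/34)) - 45) + 35)² = (((11/3 + 8/17) - 45) + 35)² = ((211/51 - 45) + 35)² = (-2084/51 + 35)² = (-299/51)² = 89401/2601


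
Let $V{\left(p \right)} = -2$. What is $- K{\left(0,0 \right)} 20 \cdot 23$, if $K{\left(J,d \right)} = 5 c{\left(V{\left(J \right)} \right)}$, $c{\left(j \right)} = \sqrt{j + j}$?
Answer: $- 4600 i \approx - 4600.0 i$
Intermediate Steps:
$c{\left(j \right)} = \sqrt{2} \sqrt{j}$ ($c{\left(j \right)} = \sqrt{2 j} = \sqrt{2} \sqrt{j}$)
$K{\left(J,d \right)} = 10 i$ ($K{\left(J,d \right)} = 5 \sqrt{2} \sqrt{-2} = 5 \sqrt{2} i \sqrt{2} = 5 \cdot 2 i = 10 i$)
$- K{\left(0,0 \right)} 20 \cdot 23 = - 10 i 20 \cdot 23 = - 200 i 23 = - 4600 i$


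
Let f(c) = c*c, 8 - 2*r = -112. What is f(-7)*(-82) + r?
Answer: -3958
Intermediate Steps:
r = 60 (r = 4 - ½*(-112) = 4 + 56 = 60)
f(c) = c²
f(-7)*(-82) + r = (-7)²*(-82) + 60 = 49*(-82) + 60 = -4018 + 60 = -3958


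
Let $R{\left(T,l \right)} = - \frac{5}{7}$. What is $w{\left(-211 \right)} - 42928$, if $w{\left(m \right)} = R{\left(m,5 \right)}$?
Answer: $- \frac{300501}{7} \approx -42929.0$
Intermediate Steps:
$R{\left(T,l \right)} = - \frac{5}{7}$ ($R{\left(T,l \right)} = \left(-5\right) \frac{1}{7} = - \frac{5}{7}$)
$w{\left(m \right)} = - \frac{5}{7}$
$w{\left(-211 \right)} - 42928 = - \frac{5}{7} - 42928 = - \frac{300501}{7}$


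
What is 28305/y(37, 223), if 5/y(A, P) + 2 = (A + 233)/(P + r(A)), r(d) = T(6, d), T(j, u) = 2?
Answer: -22644/5 ≈ -4528.8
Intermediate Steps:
r(d) = 2
y(A, P) = 5/(-2 + (233 + A)/(2 + P)) (y(A, P) = 5/(-2 + (A + 233)/(P + 2)) = 5/(-2 + (233 + A)/(2 + P)))
28305/y(37, 223) = 28305/((5*(2 + 223)/(229 + 37 - 2*223))) = 28305/((5*225/(229 + 37 - 446))) = 28305/((5*225/(-180))) = 28305/((5*(-1/180)*225)) = 28305/(-25/4) = 28305*(-4/25) = -22644/5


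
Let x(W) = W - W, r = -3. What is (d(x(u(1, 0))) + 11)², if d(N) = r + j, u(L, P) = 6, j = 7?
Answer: 225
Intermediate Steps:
x(W) = 0
d(N) = 4 (d(N) = -3 + 7 = 4)
(d(x(u(1, 0))) + 11)² = (4 + 11)² = 15² = 225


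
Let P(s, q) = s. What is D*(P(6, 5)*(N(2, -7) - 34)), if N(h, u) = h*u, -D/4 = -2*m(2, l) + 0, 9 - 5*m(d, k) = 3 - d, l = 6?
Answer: -18432/5 ≈ -3686.4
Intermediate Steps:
m(d, k) = 6/5 + d/5 (m(d, k) = 9/5 - (3 - d)/5 = 9/5 + (-⅗ + d/5) = 6/5 + d/5)
D = 64/5 (D = -4*(-2*(6/5 + (⅕)*2) + 0) = -4*(-2*(6/5 + ⅖) + 0) = -4*(-2*8/5 + 0) = -4*(-16/5 + 0) = -4*(-16/5) = 64/5 ≈ 12.800)
D*(P(6, 5)*(N(2, -7) - 34)) = 64*(6*(2*(-7) - 34))/5 = 64*(6*(-14 - 34))/5 = 64*(6*(-48))/5 = (64/5)*(-288) = -18432/5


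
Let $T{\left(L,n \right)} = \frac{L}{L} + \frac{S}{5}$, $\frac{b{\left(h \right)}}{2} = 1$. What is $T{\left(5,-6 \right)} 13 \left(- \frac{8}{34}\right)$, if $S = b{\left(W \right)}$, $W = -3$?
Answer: $- \frac{364}{85} \approx -4.2824$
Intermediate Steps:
$b{\left(h \right)} = 2$ ($b{\left(h \right)} = 2 \cdot 1 = 2$)
$S = 2$
$T{\left(L,n \right)} = \frac{7}{5}$ ($T{\left(L,n \right)} = \frac{L}{L} + \frac{2}{5} = 1 + 2 \cdot \frac{1}{5} = 1 + \frac{2}{5} = \frac{7}{5}$)
$T{\left(5,-6 \right)} 13 \left(- \frac{8}{34}\right) = \frac{7}{5} \cdot 13 \left(- \frac{8}{34}\right) = \frac{91 \left(\left(-8\right) \frac{1}{34}\right)}{5} = \frac{91}{5} \left(- \frac{4}{17}\right) = - \frac{364}{85}$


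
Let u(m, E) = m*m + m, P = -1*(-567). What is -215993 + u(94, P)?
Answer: -207063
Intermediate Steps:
P = 567
u(m, E) = m + m² (u(m, E) = m² + m = m + m²)
-215993 + u(94, P) = -215993 + 94*(1 + 94) = -215993 + 94*95 = -215993 + 8930 = -207063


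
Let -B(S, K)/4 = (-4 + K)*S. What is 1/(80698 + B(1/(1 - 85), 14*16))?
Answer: 21/1694878 ≈ 1.2390e-5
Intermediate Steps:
B(S, K) = -4*S*(-4 + K) (B(S, K) = -4*(-4 + K)*S = -4*S*(-4 + K))
1/(80698 + B(1/(1 - 85), 14*16)) = 1/(80698 + 4*(4 - 14*16)/(1 - 85)) = 1/(80698 + 4*(4 - 1*224)/(-84)) = 1/(80698 + 4*(-1/84)*(4 - 224)) = 1/(80698 + 4*(-1/84)*(-220)) = 1/(80698 + 220/21) = 1/(1694878/21) = 21/1694878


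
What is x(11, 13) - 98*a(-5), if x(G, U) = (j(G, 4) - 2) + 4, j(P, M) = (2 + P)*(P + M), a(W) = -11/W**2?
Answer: 6003/25 ≈ 240.12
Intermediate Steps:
a(W) = -11/W**2
j(P, M) = (2 + P)*(M + P)
x(G, U) = 10 + G**2 + 6*G (x(G, U) = ((G**2 + 2*4 + 2*G + 4*G) - 2) + 4 = ((G**2 + 8 + 2*G + 4*G) - 2) + 4 = ((8 + G**2 + 6*G) - 2) + 4 = (6 + G**2 + 6*G) + 4 = 10 + G**2 + 6*G)
x(11, 13) - 98*a(-5) = (10 + 11**2 + 6*11) - (-1078)/(-5)**2 = (10 + 121 + 66) - (-1078)/25 = 197 - 98*(-11/25) = 197 + 1078/25 = 6003/25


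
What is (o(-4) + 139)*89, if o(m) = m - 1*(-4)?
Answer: 12371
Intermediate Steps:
o(m) = 4 + m (o(m) = m + 4 = 4 + m)
(o(-4) + 139)*89 = ((4 - 4) + 139)*89 = (0 + 139)*89 = 139*89 = 12371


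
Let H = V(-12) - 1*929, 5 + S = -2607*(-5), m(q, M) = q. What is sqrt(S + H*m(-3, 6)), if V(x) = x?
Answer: sqrt(15853) ≈ 125.91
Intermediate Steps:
S = 13030 (S = -5 - 2607*(-5) = -5 + 13035 = 13030)
H = -941 (H = -12 - 1*929 = -12 - 929 = -941)
sqrt(S + H*m(-3, 6)) = sqrt(13030 - 941*(-3)) = sqrt(13030 + 2823) = sqrt(15853)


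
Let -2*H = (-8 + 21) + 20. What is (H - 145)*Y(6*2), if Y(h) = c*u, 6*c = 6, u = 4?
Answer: -646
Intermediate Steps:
c = 1 (c = (1/6)*6 = 1)
Y(h) = 4 (Y(h) = 1*4 = 4)
H = -33/2 (H = -((-8 + 21) + 20)/2 = -(13 + 20)/2 = -1/2*33 = -33/2 ≈ -16.500)
(H - 145)*Y(6*2) = (-33/2 - 145)*4 = -323/2*4 = -646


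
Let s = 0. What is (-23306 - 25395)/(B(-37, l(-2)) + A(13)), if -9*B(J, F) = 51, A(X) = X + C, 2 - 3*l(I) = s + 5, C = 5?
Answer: -146103/37 ≈ -3948.7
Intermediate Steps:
l(I) = -1 (l(I) = ⅔ - (0 + 5)/3 = ⅔ - ⅓*5 = ⅔ - 5/3 = -1)
A(X) = 5 + X (A(X) = X + 5 = 5 + X)
B(J, F) = -17/3 (B(J, F) = -⅑*51 = -17/3)
(-23306 - 25395)/(B(-37, l(-2)) + A(13)) = (-23306 - 25395)/(-17/3 + (5 + 13)) = -48701/(-17/3 + 18) = -48701/37/3 = -48701*3/37 = -146103/37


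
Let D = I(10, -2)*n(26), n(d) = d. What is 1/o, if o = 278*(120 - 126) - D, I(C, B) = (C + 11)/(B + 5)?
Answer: -1/1850 ≈ -0.00054054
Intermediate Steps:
I(C, B) = (11 + C)/(5 + B)
D = 182 (D = ((11 + 10)/(5 - 2))*26 = (21/3)*26 = ((1/3)*21)*26 = 7*26 = 182)
o = -1850 (o = 278*(120 - 126) - 1*182 = 278*(-6) - 182 = -1668 - 182 = -1850)
1/o = 1/(-1850) = -1/1850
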